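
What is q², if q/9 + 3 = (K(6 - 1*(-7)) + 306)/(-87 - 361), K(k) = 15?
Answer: 224550225/200704 ≈ 1118.8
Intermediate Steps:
q = -14985/448 (q = -27 + 9*((15 + 306)/(-87 - 361)) = -27 + 9*(321/(-448)) = -27 + 9*(321*(-1/448)) = -27 + 9*(-321/448) = -27 - 2889/448 = -14985/448 ≈ -33.449)
q² = (-14985/448)² = 224550225/200704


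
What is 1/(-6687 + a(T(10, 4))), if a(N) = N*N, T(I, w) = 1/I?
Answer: -100/668699 ≈ -0.00014954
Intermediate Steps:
a(N) = N**2
1/(-6687 + a(T(10, 4))) = 1/(-6687 + (1/10)**2) = 1/(-6687 + 1/100) = 1/(-668699/100) = -100/668699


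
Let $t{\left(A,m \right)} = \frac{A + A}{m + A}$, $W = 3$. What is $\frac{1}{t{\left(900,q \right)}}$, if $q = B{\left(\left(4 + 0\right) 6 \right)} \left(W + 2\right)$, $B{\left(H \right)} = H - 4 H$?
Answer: $\frac{3}{10} \approx 0.3$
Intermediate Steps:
$B{\left(H \right)} = - 3 H$
$q = -360$ ($q = - 3 \left(4 + 0\right) 6 \left(3 + 2\right) = - 3 \cdot 4 \cdot 6 \cdot 5 = \left(-3\right) 24 \cdot 5 = \left(-72\right) 5 = -360$)
$t{\left(A,m \right)} = \frac{2 A}{A + m}$
$\frac{1}{t{\left(900,q \right)}} = \frac{1}{2 \cdot 900 \frac{1}{900 - 360}} = \frac{1}{2 \cdot 900 \cdot \frac{1}{540}} = \frac{1}{\frac{10}{3}} = \frac{3}{10}$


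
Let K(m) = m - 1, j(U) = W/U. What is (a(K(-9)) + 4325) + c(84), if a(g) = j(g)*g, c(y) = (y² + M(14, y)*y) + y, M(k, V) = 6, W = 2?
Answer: 11971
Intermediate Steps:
j(U) = 2/U
K(m) = -1 + m
c(y) = y² + 7*y (c(y) = (y² + 6*y) + y = y² + 7*y)
a(g) = 2 (a(g) = (2/g)*g = 2)
(a(K(-9)) + 4325) + c(84) = (2 + 4325) + 84*(7 + 84) = 4327 + 84*91 = 4327 + 7644 = 11971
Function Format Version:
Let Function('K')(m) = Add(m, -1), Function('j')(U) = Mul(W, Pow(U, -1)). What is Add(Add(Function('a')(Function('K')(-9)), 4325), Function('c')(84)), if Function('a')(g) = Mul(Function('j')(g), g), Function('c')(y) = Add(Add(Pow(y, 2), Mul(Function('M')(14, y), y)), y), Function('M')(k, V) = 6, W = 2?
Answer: 11971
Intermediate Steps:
Function('j')(U) = Mul(2, Pow(U, -1))
Function('K')(m) = Add(-1, m)
Function('c')(y) = Add(Pow(y, 2), Mul(7, y)) (Function('c')(y) = Add(Add(Pow(y, 2), Mul(6, y)), y) = Add(Pow(y, 2), Mul(7, y)))
Function('a')(g) = 2 (Function('a')(g) = Mul(Mul(2, Pow(g, -1)), g) = 2)
Add(Add(Function('a')(Function('K')(-9)), 4325), Function('c')(84)) = Add(Add(2, 4325), Mul(84, Add(7, 84))) = Add(4327, Mul(84, 91)) = Add(4327, 7644) = 11971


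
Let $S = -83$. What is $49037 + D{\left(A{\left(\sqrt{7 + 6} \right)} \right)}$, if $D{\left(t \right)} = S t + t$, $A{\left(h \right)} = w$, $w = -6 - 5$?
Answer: $49939$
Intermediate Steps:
$w = -11$ ($w = -6 - 5 = -11$)
$A{\left(h \right)} = -11$
$D{\left(t \right)} = - 82 t$ ($D{\left(t \right)} = - 83 t + t = - 82 t$)
$49037 + D{\left(A{\left(\sqrt{7 + 6} \right)} \right)} = 49037 - -902 = 49037 + 902 = 49939$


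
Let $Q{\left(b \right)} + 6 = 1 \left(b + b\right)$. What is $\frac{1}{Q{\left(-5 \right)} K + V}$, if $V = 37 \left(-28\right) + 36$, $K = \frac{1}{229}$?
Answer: $- \frac{229}{229016} \approx -0.00099993$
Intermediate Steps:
$Q{\left(b \right)} = -6 + 2 b$ ($Q{\left(b \right)} = -6 + 1 \left(b + b\right) = -6 + 1 \cdot 2 b = -6 + 2 b$)
$K = \frac{1}{229} \approx 0.0043668$
$V = -1000$ ($V = -1036 + 36 = -1000$)
$\frac{1}{Q{\left(-5 \right)} K + V} = \frac{1}{\left(-6 + 2 \left(-5\right)\right) \frac{1}{229} - 1000} = \frac{1}{\left(-6 - 10\right) \frac{1}{229} - 1000} = \frac{1}{\left(-16\right) \frac{1}{229} - 1000} = \frac{1}{- \frac{16}{229} - 1000} = \frac{1}{- \frac{229016}{229}} = - \frac{229}{229016}$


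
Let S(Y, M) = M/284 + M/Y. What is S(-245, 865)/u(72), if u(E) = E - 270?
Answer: 2249/918456 ≈ 0.0024487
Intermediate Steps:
S(Y, M) = M/284 + M/Y (S(Y, M) = M*(1/284) + M/Y = M/284 + M/Y)
u(E) = -270 + E
S(-245, 865)/u(72) = ((1/284)*865 + 865/(-245))/(-270 + 72) = (865/284 + 865*(-1/245))/(-198) = (865/284 - 173/49)*(-1/198) = -6747/13916*(-1/198) = 2249/918456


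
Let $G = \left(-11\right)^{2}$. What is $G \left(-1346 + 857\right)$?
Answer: $-59169$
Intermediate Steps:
$G = 121$
$G \left(-1346 + 857\right) = 121 \left(-1346 + 857\right) = 121 \left(-489\right) = -59169$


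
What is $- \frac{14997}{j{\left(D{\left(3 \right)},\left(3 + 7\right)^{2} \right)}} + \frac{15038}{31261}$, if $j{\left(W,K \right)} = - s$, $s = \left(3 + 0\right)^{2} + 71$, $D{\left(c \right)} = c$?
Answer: $\frac{470024257}{2500880} \approx 187.94$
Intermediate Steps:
$s = 80$ ($s = 3^{2} + 71 = 9 + 71 = 80$)
$j{\left(W,K \right)} = -80$ ($j{\left(W,K \right)} = \left(-1\right) 80 = -80$)
$- \frac{14997}{j{\left(D{\left(3 \right)},\left(3 + 7\right)^{2} \right)}} + \frac{15038}{31261} = - \frac{14997}{-80} + \frac{15038}{31261} = \left(-14997\right) \left(- \frac{1}{80}\right) + 15038 \cdot \frac{1}{31261} = \frac{14997}{80} + \frac{15038}{31261} = \frac{470024257}{2500880}$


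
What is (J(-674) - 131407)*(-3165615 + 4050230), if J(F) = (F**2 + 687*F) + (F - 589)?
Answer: -125112868680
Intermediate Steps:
J(F) = -589 + F**2 + 688*F (J(F) = (F**2 + 687*F) + (-589 + F) = -589 + F**2 + 688*F)
(J(-674) - 131407)*(-3165615 + 4050230) = ((-589 + (-674)**2 + 688*(-674)) - 131407)*(-3165615 + 4050230) = ((-589 + 454276 - 463712) - 131407)*884615 = (-10025 - 131407)*884615 = -141432*884615 = -125112868680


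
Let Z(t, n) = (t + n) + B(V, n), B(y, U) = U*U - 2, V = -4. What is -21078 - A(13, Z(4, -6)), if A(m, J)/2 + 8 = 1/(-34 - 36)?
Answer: -737169/35 ≈ -21062.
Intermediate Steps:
B(y, U) = -2 + U² (B(y, U) = U² - 2 = -2 + U²)
Z(t, n) = -2 + n + t + n² (Z(t, n) = (t + n) + (-2 + n²) = (n + t) + (-2 + n²) = -2 + n + t + n²)
A(m, J) = -561/35 (A(m, J) = -16 + 2/(-34 - 36) = -16 + 2/(-70) = -16 + 2*(-1/70) = -16 - 1/35 = -561/35)
-21078 - A(13, Z(4, -6)) = -21078 - 1*(-561/35) = -21078 + 561/35 = -737169/35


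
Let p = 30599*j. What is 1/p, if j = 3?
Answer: 1/91797 ≈ 1.0894e-5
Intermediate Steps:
p = 91797 (p = 30599*3 = 91797)
1/p = 1/91797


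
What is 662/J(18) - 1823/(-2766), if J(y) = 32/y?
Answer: 4127249/11064 ≈ 373.03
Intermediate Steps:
662/J(18) - 1823/(-2766) = 662/((32/18)) - 1823/(-2766) = 662/((32*(1/18))) - 1823*(-1/2766) = 662/(16/9) + 1823/2766 = 662*(9/16) + 1823/2766 = 2979/8 + 1823/2766 = 4127249/11064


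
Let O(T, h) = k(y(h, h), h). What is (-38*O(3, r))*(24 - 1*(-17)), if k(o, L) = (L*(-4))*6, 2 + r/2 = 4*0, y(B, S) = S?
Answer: -149568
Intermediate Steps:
r = -4 (r = -4 + 2*(4*0) = -4 + 2*0 = -4 + 0 = -4)
k(o, L) = -24*L (k(o, L) = -4*L*6 = -24*L)
O(T, h) = -24*h
(-38*O(3, r))*(24 - 1*(-17)) = (-(-912)*(-4))*(24 - 1*(-17)) = (-38*96)*(24 + 17) = -3648*41 = -149568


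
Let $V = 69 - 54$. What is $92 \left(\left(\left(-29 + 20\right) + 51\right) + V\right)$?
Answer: $5244$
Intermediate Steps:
$V = 15$ ($V = 69 - 54 = 15$)
$92 \left(\left(\left(-29 + 20\right) + 51\right) + V\right) = 92 \left(\left(\left(-29 + 20\right) + 51\right) + 15\right) = 92 \left(\left(-9 + 51\right) + 15\right) = 92 \left(42 + 15\right) = 92 \cdot 57 = 5244$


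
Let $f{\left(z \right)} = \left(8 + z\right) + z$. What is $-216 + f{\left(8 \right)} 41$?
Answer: $768$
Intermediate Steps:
$f{\left(z \right)} = 8 + 2 z$
$-216 + f{\left(8 \right)} 41 = -216 + \left(8 + 2 \cdot 8\right) 41 = -216 + \left(8 + 16\right) 41 = -216 + 24 \cdot 41 = -216 + 984 = 768$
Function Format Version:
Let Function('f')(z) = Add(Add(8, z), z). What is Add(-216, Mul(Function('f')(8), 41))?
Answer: 768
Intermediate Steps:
Function('f')(z) = Add(8, Mul(2, z))
Add(-216, Mul(Function('f')(8), 41)) = Add(-216, Mul(Add(8, Mul(2, 8)), 41)) = Add(-216, Mul(Add(8, 16), 41)) = Add(-216, Mul(24, 41)) = Add(-216, 984) = 768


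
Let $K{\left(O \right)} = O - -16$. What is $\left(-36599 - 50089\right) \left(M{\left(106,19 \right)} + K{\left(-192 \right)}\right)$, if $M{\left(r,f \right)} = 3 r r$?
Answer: $-2906822016$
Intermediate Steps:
$K{\left(O \right)} = 16 + O$ ($K{\left(O \right)} = O + 16 = 16 + O$)
$M{\left(r,f \right)} = 3 r^{2}$
$\left(-36599 - 50089\right) \left(M{\left(106,19 \right)} + K{\left(-192 \right)}\right) = \left(-36599 - 50089\right) \left(3 \cdot 106^{2} + \left(16 - 192\right)\right) = - 86688 \left(3 \cdot 11236 - 176\right) = - 86688 \left(33708 - 176\right) = \left(-86688\right) 33532 = -2906822016$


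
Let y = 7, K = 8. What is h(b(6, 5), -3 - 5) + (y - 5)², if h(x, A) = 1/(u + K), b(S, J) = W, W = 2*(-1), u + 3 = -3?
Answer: 9/2 ≈ 4.5000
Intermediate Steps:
u = -6 (u = -3 - 3 = -6)
W = -2
b(S, J) = -2
h(x, A) = ½ (h(x, A) = 1/(-6 + 8) = 1/2 = ½)
h(b(6, 5), -3 - 5) + (y - 5)² = ½ + (7 - 5)² = ½ + 2² = ½ + 4 = 9/2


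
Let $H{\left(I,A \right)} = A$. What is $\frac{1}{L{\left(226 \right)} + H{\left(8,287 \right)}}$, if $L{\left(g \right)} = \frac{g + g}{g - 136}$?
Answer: $\frac{45}{13141} \approx 0.0034244$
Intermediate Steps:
$L{\left(g \right)} = \frac{2 g}{-136 + g}$
$\frac{1}{L{\left(226 \right)} + H{\left(8,287 \right)}} = \frac{1}{2 \cdot 226 \frac{1}{-136 + 226} + 287} = \frac{1}{2 \cdot 226 \cdot \frac{1}{90} + 287} = \frac{1}{\frac{226}{45} + 287} = \frac{1}{\frac{13141}{45}} = \frac{45}{13141}$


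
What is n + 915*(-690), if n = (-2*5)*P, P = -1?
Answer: -631340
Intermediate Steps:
n = 10 (n = -2*5*(-1) = -10*(-1) = 10)
n + 915*(-690) = 10 + 915*(-690) = 10 - 631350 = -631340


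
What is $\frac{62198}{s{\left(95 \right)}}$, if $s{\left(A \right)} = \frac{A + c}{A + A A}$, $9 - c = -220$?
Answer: $\frac{47270480}{27} \approx 1.7508 \cdot 10^{6}$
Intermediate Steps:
$c = 229$ ($c = 9 - -220 = 9 + 220 = 229$)
$s{\left(A \right)} = \frac{229 + A}{A + A^{2}}$ ($s{\left(A \right)} = \frac{A + 229}{A + A A} = \frac{229 + A}{A + A^{2}}$)
$\frac{62198}{s{\left(95 \right)}} = \frac{62198}{\frac{1}{95} \frac{1}{1 + 95} \left(229 + 95\right)} = \frac{62198}{\frac{1}{95} \cdot \frac{1}{96} \cdot 324} = \frac{62198}{\frac{27}{760}} = 62198 \cdot \frac{760}{27} = \frac{47270480}{27}$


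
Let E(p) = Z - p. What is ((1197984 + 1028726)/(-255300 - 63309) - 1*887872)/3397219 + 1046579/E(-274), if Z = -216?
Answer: 1132784530847840845/62778303805518 ≈ 18044.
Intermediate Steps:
E(p) = -216 - p
((1197984 + 1028726)/(-255300 - 63309) - 1*887872)/3397219 + 1046579/E(-274) = ((1197984 + 1028726)/(-255300 - 63309) - 1*887872)/3397219 + 1046579/(-216 - 1*(-274)) = (2226710/(-318609) - 887872)*(1/3397219) + 1046579/(-216 + 274) = (2226710*(-1/318609) - 887872)*(1/3397219) + 1046579/58 = (-2226710/318609 - 887872)*(1/3397219) + 1046579*(1/58) = -282886236758/318609*1/3397219 + 1046579/58 = -282886236758/1082384548371 + 1046579/58 = 1132784530847840845/62778303805518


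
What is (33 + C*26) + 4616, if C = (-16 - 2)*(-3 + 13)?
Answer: -31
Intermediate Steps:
C = -180 (C = -18*10 = -180)
(33 + C*26) + 4616 = (33 - 180*26) + 4616 = (33 - 4680) + 4616 = -4647 + 4616 = -31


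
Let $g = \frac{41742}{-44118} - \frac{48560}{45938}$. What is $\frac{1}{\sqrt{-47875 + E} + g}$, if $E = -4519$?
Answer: $- \frac{705435369984381}{18451985556992311235} - \frac{352150483142929 i \sqrt{52394}}{18451985556992311235} \approx -3.8231 \cdot 10^{-5} - 0.0043684 i$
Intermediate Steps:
$g = - \frac{37591797}{18765673}$ ($g = 41742 \left(- \frac{1}{44118}\right) - \frac{24280}{22969} = - \frac{773}{817} - \frac{24280}{22969} = - \frac{37591797}{18765673} \approx -2.0032$)
$\frac{1}{\sqrt{-47875 + E} + g} = \frac{1}{\sqrt{-47875 - 4519} - \frac{37591797}{18765673}} = \frac{1}{\sqrt{-52394} - \frac{37591797}{18765673}} = \frac{1}{i \sqrt{52394} - \frac{37591797}{18765673}} = \frac{1}{- \frac{37591797}{18765673} + i \sqrt{52394}}$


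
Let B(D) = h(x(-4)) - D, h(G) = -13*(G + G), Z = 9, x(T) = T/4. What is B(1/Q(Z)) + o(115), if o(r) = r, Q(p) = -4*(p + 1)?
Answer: 5641/40 ≈ 141.02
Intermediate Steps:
x(T) = T/4 (x(T) = T*(¼) = T/4)
Q(p) = -4 - 4*p (Q(p) = -4*(1 + p) = -4 - 4*p)
h(G) = -26*G
B(D) = 26 - D (B(D) = -13*(-4)/2 - D = -26*(-1) - D = 26 - D)
B(1/Q(Z)) + o(115) = (26 - 1/(-4 - 4*9)) + 115 = (26 - 1/(-4 - 36)) + 115 = (26 - 1/(-40)) + 115 = (26 - 1*(-1/40)) + 115 = (26 + 1/40) + 115 = 1041/40 + 115 = 5641/40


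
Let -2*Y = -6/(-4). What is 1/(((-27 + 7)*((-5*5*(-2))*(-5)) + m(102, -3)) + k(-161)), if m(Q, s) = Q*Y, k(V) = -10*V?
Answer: 2/13067 ≈ 0.00015306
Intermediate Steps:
Y = -¾ (Y = -(-3)/(-4) = -(-3)*(-1)/4 = -½*3/2 = -¾ ≈ -0.75000)
m(Q, s) = -3*Q/4 (m(Q, s) = Q*(-¾) = -3*Q/4)
1/(((-27 + 7)*((-5*5*(-2))*(-5)) + m(102, -3)) + k(-161)) = 1/(((-27 + 7)*((-5*5*(-2))*(-5)) - ¾*102) - 10*(-161)) = 1/((-20*(-25*(-2))*(-5) - 153/2) + 1610) = 1/((-1000*(-5) - 153/2) + 1610) = 1/((-20*(-250) - 153/2) + 1610) = 1/((5000 - 153/2) + 1610) = 1/(9847/2 + 1610) = 1/(13067/2) = 2/13067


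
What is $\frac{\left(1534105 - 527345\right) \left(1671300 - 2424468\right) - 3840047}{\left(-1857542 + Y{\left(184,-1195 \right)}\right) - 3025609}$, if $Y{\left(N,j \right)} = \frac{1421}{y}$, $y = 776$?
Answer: $\frac{588412286444152}{3789323755} \approx 1.5528 \cdot 10^{5}$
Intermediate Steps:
$Y{\left(N,j \right)} = \frac{1421}{776}$
$\frac{\left(1534105 - 527345\right) \left(1671300 - 2424468\right) - 3840047}{\left(-1857542 + Y{\left(184,-1195 \right)}\right) - 3025609} = \frac{\left(1534105 - 527345\right) \left(1671300 - 2424468\right) - 3840047}{\left(-1857542 + \frac{1421}{776}\right) - 3025609} = \frac{1006760 \left(-753168\right) - 3840047}{- \frac{1441451171}{776} - 3025609} = \frac{-758259415680 - 3840047}{- \frac{3789323755}{776}} = \left(-758263255727\right) \left(- \frac{776}{3789323755}\right) = \frac{588412286444152}{3789323755}$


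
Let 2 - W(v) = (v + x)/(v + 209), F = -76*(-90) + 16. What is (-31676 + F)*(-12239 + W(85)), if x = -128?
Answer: 44646650350/147 ≈ 3.0372e+8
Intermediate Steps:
F = 6856 (F = 6840 + 16 = 6856)
W(v) = 2 - (-128 + v)/(209 + v) (W(v) = 2 - (v - 128)/(v + 209) = 2 - (-128 + v)/(209 + v))
(-31676 + F)*(-12239 + W(85)) = (-31676 + 6856)*(-12239 + (546 + 85)/(209 + 85)) = -24820*(-12239 + 631/294) = -24820*(-3597635/294) = 44646650350/147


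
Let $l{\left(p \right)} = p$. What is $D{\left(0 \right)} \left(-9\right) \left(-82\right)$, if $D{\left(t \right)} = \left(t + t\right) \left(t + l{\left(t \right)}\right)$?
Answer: $0$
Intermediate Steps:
$D{\left(t \right)} = 4 t^{2}$ ($D{\left(t \right)} = \left(t + t\right) \left(t + t\right) = 2 t 2 t = 4 t^{2}$)
$D{\left(0 \right)} \left(-9\right) \left(-82\right) = 4 \cdot 0^{2} \left(-9\right) \left(-82\right) = 4 \cdot 0 \left(-9\right) \left(-82\right) = 0 \left(-9\right) \left(-82\right) = 0 \left(-82\right) = 0$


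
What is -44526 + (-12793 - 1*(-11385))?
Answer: -45934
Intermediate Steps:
-44526 + (-12793 - 1*(-11385)) = -44526 + (-12793 + 11385) = -44526 - 1408 = -45934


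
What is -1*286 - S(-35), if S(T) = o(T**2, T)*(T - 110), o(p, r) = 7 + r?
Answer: -4346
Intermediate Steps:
S(T) = (-110 + T)*(7 + T) (S(T) = (7 + T)*(T - 110) = (7 + T)*(-110 + T) = (-110 + T)*(7 + T))
-1*286 - S(-35) = -1*286 - (-110 - 35)*(7 - 35) = -286 - (-145)*(-28) = -286 - 1*4060 = -286 - 4060 = -4346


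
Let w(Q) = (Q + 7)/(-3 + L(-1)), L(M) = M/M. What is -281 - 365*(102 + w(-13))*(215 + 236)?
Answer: -17284856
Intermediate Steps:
L(M) = 1
w(Q) = -7/2 - Q/2 (w(Q) = (Q + 7)/(-3 + 1) = (7 + Q)/(-2) = (7 + Q)*(-½) = -7/2 - Q/2)
-281 - 365*(102 + w(-13))*(215 + 236) = -281 - 365*(102 + (-7/2 - ½*(-13)))*(215 + 236) = -281 - 365*(102 + (-7/2 + 13/2))*451 = -281 - 365*(102 + 3)*451 = -281 - 38325*451 = -281 - 365*47355 = -281 - 17284575 = -17284856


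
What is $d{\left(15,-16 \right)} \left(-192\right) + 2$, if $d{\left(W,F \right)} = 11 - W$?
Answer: $770$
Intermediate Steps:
$d{\left(15,-16 \right)} \left(-192\right) + 2 = \left(11 - 15\right) \left(-192\right) + 2 = \left(-4\right) \left(-192\right) + 2 = 768 + 2 = 770$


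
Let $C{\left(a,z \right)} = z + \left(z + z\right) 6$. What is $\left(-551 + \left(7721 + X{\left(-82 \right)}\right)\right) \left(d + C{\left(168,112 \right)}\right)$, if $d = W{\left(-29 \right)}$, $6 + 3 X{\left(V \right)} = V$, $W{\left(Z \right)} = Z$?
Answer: $\frac{30569194}{3} \approx 1.019 \cdot 10^{7}$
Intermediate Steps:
$X{\left(V \right)} = -2 + \frac{V}{3}$
$d = -29$
$C{\left(a,z \right)} = 13 z$ ($C{\left(a,z \right)} = z + 2 z 6 = z + 12 z = 13 z$)
$\left(-551 + \left(7721 + X{\left(-82 \right)}\right)\right) \left(d + C{\left(168,112 \right)}\right) = \left(-551 + \left(7721 + \left(-2 + \frac{1}{3} \left(-82\right)\right)\right)\right) \left(-29 + 13 \cdot 112\right) = \left(-551 + \left(7721 - \frac{88}{3}\right)\right) \left(-29 + 1456\right) = \left(-551 + \left(7721 - \frac{88}{3}\right)\right) 1427 = \left(-551 + \frac{23075}{3}\right) 1427 = \frac{21422}{3} \cdot 1427 = \frac{30569194}{3}$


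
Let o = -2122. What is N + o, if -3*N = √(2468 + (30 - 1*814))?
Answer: -2122 - 2*√421/3 ≈ -2135.7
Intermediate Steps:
N = -2*√421/3 (N = -√(2468 + (30 - 1*814))/3 = -√(2468 + (30 - 814))/3 = -√(2468 - 784)/3 = -2*√421/3 ≈ -13.679)
N + o = -2*√421/3 - 2122 = -2122 - 2*√421/3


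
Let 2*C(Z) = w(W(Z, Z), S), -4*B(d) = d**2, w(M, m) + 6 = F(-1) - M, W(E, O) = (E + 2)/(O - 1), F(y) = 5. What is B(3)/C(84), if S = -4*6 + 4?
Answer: 747/338 ≈ 2.2101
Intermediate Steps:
S = -20 (S = -24 + 4 = -20)
W(E, O) = (2 + E)/(-1 + O)
w(M, m) = -1 - M (w(M, m) = -6 + (5 - M) = -1 - M)
B(d) = -d**2/4
C(Z) = -1/2 - (2 + Z)/(2*(-1 + Z)) (C(Z) = (-1 - (2 + Z)/(-1 + Z))/2 = -1/2 - (2 + Z)/(2*(-1 + Z)))
B(3)/C(84) = (-1/4*3**2)/(((-1/2 - 1*84)/(-1 + 84))) = (-1/4*9)/(((-1/2 - 84)/83)) = -9/(4*((1/83)*(-169/2))) = -9/(4*(-169/166)) = -9/4*(-166/169) = 747/338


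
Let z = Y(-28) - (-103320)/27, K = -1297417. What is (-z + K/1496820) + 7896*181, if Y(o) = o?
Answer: 711177334221/498940 ≈ 1.4254e+6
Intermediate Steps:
z = 11396/3 (z = -28 - (-103320)/27 = -28 - 210*(-164/9) = -28 + 11480/3 = 11396/3 ≈ 3798.7)
(-z + K/1496820) + 7896*181 = (-1*11396/3 - 1297417/1496820) + 7896*181 = (-11396/3 - 1297417*1/1496820) + 1429176 = (-11396/3 - 1297417/1496820) + 1429176 = -1895739219/498940 + 1429176 = 711177334221/498940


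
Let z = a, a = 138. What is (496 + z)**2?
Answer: 401956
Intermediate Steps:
z = 138
(496 + z)**2 = (496 + 138)**2 = 634**2 = 401956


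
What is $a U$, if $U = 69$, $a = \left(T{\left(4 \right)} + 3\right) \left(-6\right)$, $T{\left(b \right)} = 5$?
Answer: $-3312$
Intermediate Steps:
$a = -48$ ($a = \left(5 + 3\right) \left(-6\right) = 8 \left(-6\right) = -48$)
$a U = \left(-48\right) 69 = -3312$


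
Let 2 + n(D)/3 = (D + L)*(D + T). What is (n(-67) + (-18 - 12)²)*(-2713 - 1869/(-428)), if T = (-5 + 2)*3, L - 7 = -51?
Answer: -15187923795/214 ≈ -7.0972e+7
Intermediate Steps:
L = -44 (L = 7 - 51 = -44)
T = -9 (T = -3*3 = -9)
n(D) = -6 + 3*(-44 + D)*(-9 + D) (n(D) = -6 + 3*((D - 44)*(D - 9)) = -6 + 3*((-44 + D)*(-9 + D)) = -6 + 3*(-44 + D)*(-9 + D))
(n(-67) + (-18 - 12)²)*(-2713 - 1869/(-428)) = ((1182 - 159*(-67) + 3*(-67)²) + (-18 - 12)²)*(-2713 - 1869/(-428)) = ((1182 + 10653 + 3*4489) + (-30)²)*(-2713 - 1869*(-1/428)) = ((1182 + 10653 + 13467) + 900)*(-2713 + 1869/428) = (25302 + 900)*(-1159295/428) = 26202*(-1159295/428) = -15187923795/214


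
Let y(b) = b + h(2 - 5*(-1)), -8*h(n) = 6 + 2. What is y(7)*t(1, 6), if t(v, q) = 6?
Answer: 36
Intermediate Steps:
h(n) = -1 (h(n) = -(6 + 2)/8 = -⅛*8 = -1)
y(b) = -1 + b (y(b) = b - 1 = -1 + b)
y(7)*t(1, 6) = (-1 + 7)*6 = 6*6 = 36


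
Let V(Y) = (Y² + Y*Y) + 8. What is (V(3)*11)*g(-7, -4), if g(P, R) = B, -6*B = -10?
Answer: 1430/3 ≈ 476.67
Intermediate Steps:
B = 5/3 (B = -⅙*(-10) = 5/3 ≈ 1.6667)
g(P, R) = 5/3
V(Y) = 8 + 2*Y² (V(Y) = (Y² + Y²) + 8 = 2*Y² + 8 = 8 + 2*Y²)
(V(3)*11)*g(-7, -4) = ((8 + 2*3²)*11)*(5/3) = ((8 + 2*9)*11)*(5/3) = ((8 + 18)*11)*(5/3) = (26*11)*(5/3) = 286*(5/3) = 1430/3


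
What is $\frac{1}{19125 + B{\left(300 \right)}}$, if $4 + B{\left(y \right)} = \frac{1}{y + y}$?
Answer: $\frac{600}{11472601} \approx 5.2299 \cdot 10^{-5}$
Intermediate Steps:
$B{\left(y \right)} = -4 + \frac{1}{2 y}$ ($B{\left(y \right)} = -4 + \frac{1}{y + y} = -4 + \frac{1}{2 y}$)
$\frac{1}{19125 + B{\left(300 \right)}} = \frac{1}{19125 - \left(4 - \frac{1}{2 \cdot 300}\right)} = \frac{1}{19125 + \left(-4 + \frac{1}{2} \cdot \frac{1}{300}\right)} = \frac{1}{19125 + \left(-4 + \frac{1}{600}\right)} = \frac{1}{19125 - \frac{2399}{600}} = \frac{1}{\frac{11472601}{600}} = \frac{600}{11472601}$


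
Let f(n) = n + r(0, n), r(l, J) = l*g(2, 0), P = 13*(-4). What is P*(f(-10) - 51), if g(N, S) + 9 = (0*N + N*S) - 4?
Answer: 3172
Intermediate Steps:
g(N, S) = -13 + N*S (g(N, S) = -9 + ((0*N + N*S) - 4) = -9 + ((0 + N*S) - 4) = -9 + (N*S - 4) = -9 + (-4 + N*S) = -13 + N*S)
P = -52
r(l, J) = -13*l (r(l, J) = l*(-13 + 2*0) = l*(-13 + 0) = l*(-13) = -13*l)
f(n) = n (f(n) = n - 13*0 = n + 0 = n)
P*(f(-10) - 51) = -52*(-10 - 51) = -52*(-61) = 3172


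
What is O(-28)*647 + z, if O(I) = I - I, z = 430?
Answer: 430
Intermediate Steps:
O(I) = 0
O(-28)*647 + z = 0*647 + 430 = 0 + 430 = 430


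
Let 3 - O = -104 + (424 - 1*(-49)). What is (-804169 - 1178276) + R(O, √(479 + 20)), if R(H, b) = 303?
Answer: -1982142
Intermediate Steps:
O = -366 (O = 3 - (-104 + (424 - 1*(-49))) = 3 - (-104 + (424 + 49)) = 3 - (-104 + 473) = 3 - 1*369 = 3 - 369 = -366)
(-804169 - 1178276) + R(O, √(479 + 20)) = (-804169 - 1178276) + 303 = -1982445 + 303 = -1982142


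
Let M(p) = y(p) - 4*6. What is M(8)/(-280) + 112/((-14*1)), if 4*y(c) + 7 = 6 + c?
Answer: -8871/1120 ≈ -7.9205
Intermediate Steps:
y(c) = -1/4 + c/4 (y(c) = -7/4 + (6 + c)/4 = -7/4 + (3/2 + c/4) = -1/4 + c/4)
M(p) = -97/4 + p/4 (M(p) = (-1/4 + p/4) - 4*6 = (-1/4 + p/4) - 24 = -97/4 + p/4)
M(8)/(-280) + 112/((-14*1)) = (-97/4 + (1/4)*8)/(-280) + 112/((-14*1)) = (-97/4 + 2)*(-1/280) + 112/(-14) = -89/4*(-1/280) + 112*(-1/14) = 89/1120 - 8 = -8871/1120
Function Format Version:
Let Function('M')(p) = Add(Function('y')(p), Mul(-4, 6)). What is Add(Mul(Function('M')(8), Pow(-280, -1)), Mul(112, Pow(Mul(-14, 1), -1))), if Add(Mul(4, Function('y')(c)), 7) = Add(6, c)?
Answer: Rational(-8871, 1120) ≈ -7.9205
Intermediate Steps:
Function('y')(c) = Add(Rational(-1, 4), Mul(Rational(1, 4), c)) (Function('y')(c) = Add(Rational(-7, 4), Mul(Rational(1, 4), Add(6, c))) = Add(Rational(-7, 4), Add(Rational(3, 2), Mul(Rational(1, 4), c))) = Add(Rational(-1, 4), Mul(Rational(1, 4), c)))
Function('M')(p) = Add(Rational(-97, 4), Mul(Rational(1, 4), p)) (Function('M')(p) = Add(Add(Rational(-1, 4), Mul(Rational(1, 4), p)), Mul(-4, 6)) = Add(Add(Rational(-1, 4), Mul(Rational(1, 4), p)), -24) = Add(Rational(-97, 4), Mul(Rational(1, 4), p)))
Add(Mul(Function('M')(8), Pow(-280, -1)), Mul(112, Pow(Mul(-14, 1), -1))) = Add(Mul(Add(Rational(-97, 4), Mul(Rational(1, 4), 8)), Pow(-280, -1)), Mul(112, Pow(Mul(-14, 1), -1))) = Add(Mul(Add(Rational(-97, 4), 2), Rational(-1, 280)), Mul(112, Pow(-14, -1))) = Add(Mul(Rational(-89, 4), Rational(-1, 280)), Mul(112, Rational(-1, 14))) = Add(Rational(89, 1120), -8) = Rational(-8871, 1120)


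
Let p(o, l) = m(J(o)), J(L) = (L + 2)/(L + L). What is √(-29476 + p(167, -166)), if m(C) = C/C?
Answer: 15*I*√131 ≈ 171.68*I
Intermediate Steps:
J(L) = (2 + L)/(2*L) (J(L) = (2 + L)/((2*L)) = (2 + L)*(1/(2*L)) = (2 + L)/(2*L))
m(C) = 1
p(o, l) = 1
√(-29476 + p(167, -166)) = √(-29476 + 1) = √(-29475) = 15*I*√131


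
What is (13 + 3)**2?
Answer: 256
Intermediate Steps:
(13 + 3)**2 = 16**2 = 256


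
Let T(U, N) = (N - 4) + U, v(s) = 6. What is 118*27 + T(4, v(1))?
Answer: 3192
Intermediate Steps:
T(U, N) = -4 + N + U (T(U, N) = (-4 + N) + U = -4 + N + U)
118*27 + T(4, v(1)) = 118*27 + (-4 + 6 + 4) = 3186 + 6 = 3192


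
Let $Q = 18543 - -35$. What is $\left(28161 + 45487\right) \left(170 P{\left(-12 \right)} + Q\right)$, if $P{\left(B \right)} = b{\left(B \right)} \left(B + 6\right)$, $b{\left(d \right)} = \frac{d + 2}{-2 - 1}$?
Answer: $1117829344$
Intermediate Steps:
$b{\left(d \right)} = - \frac{2}{3} - \frac{d}{3}$ ($b{\left(d \right)} = \frac{2 + d}{-3} = \left(2 + d\right) \left(- \frac{1}{3}\right) = - \frac{2}{3} - \frac{d}{3}$)
$P{\left(B \right)} = \left(6 + B\right) \left(- \frac{2}{3} - \frac{B}{3}\right)$ ($P{\left(B \right)} = \left(- \frac{2}{3} - \frac{B}{3}\right) \left(B + 6\right) = \left(- \frac{2}{3} - \frac{B}{3}\right) \left(6 + B\right) = \left(6 + B\right) \left(- \frac{2}{3} - \frac{B}{3}\right)$)
$Q = 18578$ ($Q = 18543 + \left(-10615 + 10650\right) = 18543 + 35 = 18578$)
$\left(28161 + 45487\right) \left(170 P{\left(-12 \right)} + Q\right) = \left(28161 + 45487\right) \left(170 \left(- \frac{\left(2 - 12\right) \left(6 - 12\right)}{3}\right) + 18578\right) = 73648 \left(170 \left(\left(- \frac{1}{3}\right) \left(-10\right) \left(-6\right)\right) + 18578\right) = 73648 \left(170 \left(-20\right) + 18578\right) = 73648 \left(-3400 + 18578\right) = 73648 \cdot 15178 = 1117829344$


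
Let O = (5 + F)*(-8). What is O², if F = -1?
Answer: 1024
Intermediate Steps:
O = -32 (O = (5 - 1)*(-8) = 4*(-8) = -32)
O² = (-32)² = 1024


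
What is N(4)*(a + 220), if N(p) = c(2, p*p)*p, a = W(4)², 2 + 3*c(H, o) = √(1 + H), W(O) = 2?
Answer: -1792/3 + 896*√3/3 ≈ -80.027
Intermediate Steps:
c(H, o) = -⅔ + √(1 + H)/3
a = 4 (a = 2² = 4)
N(p) = p*(-⅔ + √3/3) (N(p) = (-⅔ + √(1 + 2)/3)*p = (-⅔ + √3/3)*p = p*(-⅔ + √3/3))
N(4)*(a + 220) = ((⅓)*4*(-2 + √3))*(4 + 220) = (-8/3 + 4*√3/3)*224 = -1792/3 + 896*√3/3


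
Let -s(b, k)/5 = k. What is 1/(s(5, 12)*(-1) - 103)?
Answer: -1/43 ≈ -0.023256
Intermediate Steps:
s(b, k) = -5*k
1/(s(5, 12)*(-1) - 103) = 1/(-5*12*(-1) - 103) = 1/(-60*(-1) - 103) = 1/(60 - 103) = 1/(-43) = -1/43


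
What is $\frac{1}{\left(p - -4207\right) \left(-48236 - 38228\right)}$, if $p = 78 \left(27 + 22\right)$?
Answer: $- \frac{1}{694219456} \approx -1.4405 \cdot 10^{-9}$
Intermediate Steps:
$p = 3822$ ($p = 78 \cdot 49 = 3822$)
$\frac{1}{\left(p - -4207\right) \left(-48236 - 38228\right)} = \frac{1}{\left(3822 - -4207\right) \left(-48236 - 38228\right)} = \frac{1}{\left(3822 + \left(4292 - 85\right)\right) \left(-86464\right)} = \frac{1}{\left(3822 + 4207\right) \left(-86464\right)} = \frac{1}{8029 \left(-86464\right)} = \frac{1}{-694219456} = - \frac{1}{694219456}$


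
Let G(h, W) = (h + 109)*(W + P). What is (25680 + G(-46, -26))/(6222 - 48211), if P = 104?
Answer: -30594/41989 ≈ -0.72862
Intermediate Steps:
G(h, W) = (104 + W)*(109 + h) (G(h, W) = (h + 109)*(W + 104) = (109 + h)*(104 + W) = (104 + W)*(109 + h))
(25680 + G(-46, -26))/(6222 - 48211) = (25680 + (11336 + 104*(-46) + 109*(-26) - 26*(-46)))/(6222 - 48211) = (25680 + (11336 - 4784 - 2834 + 1196))/(-41989) = (25680 + 4914)*(-1/41989) = 30594*(-1/41989) = -30594/41989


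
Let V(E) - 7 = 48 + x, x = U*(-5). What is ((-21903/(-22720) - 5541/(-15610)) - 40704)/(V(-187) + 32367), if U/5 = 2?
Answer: -288711605589/229620552448 ≈ -1.2573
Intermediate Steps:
U = 10 (U = 5*2 = 10)
x = -50 (x = 10*(-5) = -50)
V(E) = 5 (V(E) = 7 + (48 - 50) = 7 - 2 = 5)
((-21903/(-22720) - 5541/(-15610)) - 40704)/(V(-187) + 32367) = ((-21903/(-22720) - 5541/(-15610)) - 40704)/(5 + 32367) = ((-21903*(-1/22720) - 5541*(-1/15610)) - 40704)/32372 = ((21903/22720 + 5541/15610) - 40704)*(1/32372) = (9355947/7093184 - 40704)*(1/32372) = -288711605589/7093184*1/32372 = -288711605589/229620552448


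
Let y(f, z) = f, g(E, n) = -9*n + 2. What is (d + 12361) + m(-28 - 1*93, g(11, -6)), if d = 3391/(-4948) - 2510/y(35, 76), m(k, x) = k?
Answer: 421437007/34636 ≈ 12168.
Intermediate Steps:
g(E, n) = 2 - 9*n
d = -2507633/34636 (d = 3391/(-4948) - 2510/35 = 3391*(-1/4948) - 2510*1/35 = -3391/4948 - 502/7 = -2507633/34636 ≈ -72.400)
(d + 12361) + m(-28 - 1*93, g(11, -6)) = (-2507633/34636 + 12361) + (-28 - 1*93) = 425627963/34636 + (-28 - 93) = 425627963/34636 - 121 = 421437007/34636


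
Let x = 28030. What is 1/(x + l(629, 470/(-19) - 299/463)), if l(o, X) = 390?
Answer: 1/28420 ≈ 3.5186e-5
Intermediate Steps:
1/(x + l(629, 470/(-19) - 299/463)) = 1/(28030 + 390) = 1/28420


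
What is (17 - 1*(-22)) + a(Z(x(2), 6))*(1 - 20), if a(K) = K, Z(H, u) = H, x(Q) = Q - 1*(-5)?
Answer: -94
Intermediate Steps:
x(Q) = 5 + Q (x(Q) = Q + 5 = 5 + Q)
(17 - 1*(-22)) + a(Z(x(2), 6))*(1 - 20) = (17 - 1*(-22)) + (5 + 2)*(1 - 20) = (17 + 22) + 7*(-19) = 39 - 133 = -94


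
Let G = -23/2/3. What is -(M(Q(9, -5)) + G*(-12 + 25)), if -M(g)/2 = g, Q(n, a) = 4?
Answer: 347/6 ≈ 57.833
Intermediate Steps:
M(g) = -2*g
G = -23/6 (G = -23*½*(⅓) = -23/2*⅓ = -23/6 ≈ -3.8333)
-(M(Q(9, -5)) + G*(-12 + 25)) = -(-2*4 - 23*(-12 + 25)/6) = -(-8 - 23/6*13) = -(-8 - 299/6) = -1*(-347/6) = 347/6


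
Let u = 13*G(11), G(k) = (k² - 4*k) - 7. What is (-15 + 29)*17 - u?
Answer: -672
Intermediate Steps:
G(k) = -7 + k² - 4*k
u = 910 (u = 13*(-7 + 11² - 4*11) = 13*(-7 + 121 - 44) = 13*70 = 910)
(-15 + 29)*17 - u = (-15 + 29)*17 - 1*910 = 14*17 - 910 = 238 - 910 = -672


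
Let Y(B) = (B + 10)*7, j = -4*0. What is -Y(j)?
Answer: -70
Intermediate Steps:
j = 0
Y(B) = 70 + 7*B (Y(B) = (10 + B)*7 = 70 + 7*B)
-Y(j) = -(70 + 7*0) = -(70 + 0) = -1*70 = -70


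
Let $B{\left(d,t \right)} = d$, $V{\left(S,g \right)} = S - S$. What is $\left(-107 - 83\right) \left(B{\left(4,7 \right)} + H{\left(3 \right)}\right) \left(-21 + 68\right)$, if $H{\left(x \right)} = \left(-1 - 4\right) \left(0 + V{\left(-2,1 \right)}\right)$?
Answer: $-35720$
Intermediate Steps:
$V{\left(S,g \right)} = 0$
$H{\left(x \right)} = 0$ ($H{\left(x \right)} = \left(-1 - 4\right) \left(0 + 0\right) = \left(-5\right) 0 = 0$)
$\left(-107 - 83\right) \left(B{\left(4,7 \right)} + H{\left(3 \right)}\right) \left(-21 + 68\right) = \left(-107 - 83\right) \left(4 + 0\right) \left(-21 + 68\right) = - 190 \cdot 4 \cdot 47 = \left(-190\right) 188 = -35720$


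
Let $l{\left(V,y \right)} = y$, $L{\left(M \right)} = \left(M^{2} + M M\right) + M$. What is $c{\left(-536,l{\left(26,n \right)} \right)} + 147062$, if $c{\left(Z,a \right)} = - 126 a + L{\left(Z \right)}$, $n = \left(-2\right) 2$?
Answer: $721622$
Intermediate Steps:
$n = -4$
$L{\left(M \right)} = M + 2 M^{2}$ ($L{\left(M \right)} = \left(M^{2} + M^{2}\right) + M = 2 M^{2} + M = M + 2 M^{2}$)
$c{\left(Z,a \right)} = - 126 a + Z \left(1 + 2 Z\right)$
$c{\left(-536,l{\left(26,n \right)} \right)} + 147062 = \left(\left(-126\right) \left(-4\right) - 536 \left(1 + 2 \left(-536\right)\right)\right) + 147062 = \left(504 - 536 \left(1 - 1072\right)\right) + 147062 = \left(504 - -574056\right) + 147062 = \left(504 + 574056\right) + 147062 = 574560 + 147062 = 721622$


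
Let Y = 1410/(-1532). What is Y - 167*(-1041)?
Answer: 133166097/766 ≈ 1.7385e+5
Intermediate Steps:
Y = -705/766 (Y = 1410*(-1/1532) = -705/766 ≈ -0.92037)
Y - 167*(-1041) = -705/766 - 167*(-1041) = -705/766 + 173847 = 133166097/766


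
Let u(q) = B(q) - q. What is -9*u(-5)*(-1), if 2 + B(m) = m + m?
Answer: -63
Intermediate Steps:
B(m) = -2 + 2*m (B(m) = -2 + (m + m) = -2 + 2*m)
u(q) = -2 + q (u(q) = (-2 + 2*q) - q = -2 + q)
-9*u(-5)*(-1) = -9*(-2 - 5)*(-1) = -(-63)*(-1) = -9*7 = -63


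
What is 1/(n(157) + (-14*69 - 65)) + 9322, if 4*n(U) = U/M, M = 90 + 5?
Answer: 3650709226/391623 ≈ 9322.0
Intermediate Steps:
M = 95
n(U) = U/380 (n(U) = (U/95)/4 = U/380)
1/(n(157) + (-14*69 - 65)) + 9322 = 1/((1/380)*157 + (-14*69 - 65)) + 9322 = 1/(157/380 + (-966 - 65)) + 9322 = 1/(157/380 - 1031) + 9322 = 1/(-391623/380) + 9322 = -380/391623 + 9322 = 3650709226/391623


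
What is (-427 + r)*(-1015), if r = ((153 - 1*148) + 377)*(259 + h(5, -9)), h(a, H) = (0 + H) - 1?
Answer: -96111365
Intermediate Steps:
h(a, H) = -1 + H (h(a, H) = H - 1 = -1 + H)
r = 95118 (r = ((153 - 1*148) + 377)*(259 + (-1 - 9)) = ((153 - 148) + 377)*(259 - 10) = (5 + 377)*249 = 382*249 = 95118)
(-427 + r)*(-1015) = (-427 + 95118)*(-1015) = 94691*(-1015) = -96111365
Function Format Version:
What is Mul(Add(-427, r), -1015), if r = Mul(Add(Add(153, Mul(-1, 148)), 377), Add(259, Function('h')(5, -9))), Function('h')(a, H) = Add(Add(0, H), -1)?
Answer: -96111365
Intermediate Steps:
Function('h')(a, H) = Add(-1, H) (Function('h')(a, H) = Add(H, -1) = Add(-1, H))
r = 95118 (r = Mul(Add(Add(153, Mul(-1, 148)), 377), Add(259, Add(-1, -9))) = Mul(Add(Add(153, -148), 377), Add(259, -10)) = Mul(Add(5, 377), 249) = Mul(382, 249) = 95118)
Mul(Add(-427, r), -1015) = Mul(Add(-427, 95118), -1015) = Mul(94691, -1015) = -96111365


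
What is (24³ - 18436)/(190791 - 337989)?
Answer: 2306/73599 ≈ 0.031332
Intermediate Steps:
(24³ - 18436)/(190791 - 337989) = (13824 - 18436)/(-147198) = -4612*(-1/147198) = 2306/73599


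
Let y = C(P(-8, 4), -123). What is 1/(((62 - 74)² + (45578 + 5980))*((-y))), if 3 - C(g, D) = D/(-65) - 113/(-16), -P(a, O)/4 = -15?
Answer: 520/160095243 ≈ 3.2481e-6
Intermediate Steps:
P(a, O) = 60 (P(a, O) = -4*(-15) = 60)
C(g, D) = -65/16 + D/65 (C(g, D) = 3 - (D/(-65) - 113/(-16)) = 3 - (D*(-1/65) - 113*(-1/16)) = 3 - (-D/65 + 113/16) = 3 - (113/16 - D/65) = 3 + (-113/16 + D/65) = -65/16 + D/65)
y = -6193/1040 (y = -65/16 + (1/65)*(-123) = -65/16 - 123/65 = -6193/1040 ≈ -5.9548)
1/(((62 - 74)² + (45578 + 5980))*((-y))) = 1/(((62 - 74)² + (45578 + 5980))*((-1*(-6193/1040)))) = 1/(((-12)² + 51558)*(6193/1040)) = (1040/6193)/(144 + 51558) = (1040/6193)/51702 = (1/51702)*(1040/6193) = 520/160095243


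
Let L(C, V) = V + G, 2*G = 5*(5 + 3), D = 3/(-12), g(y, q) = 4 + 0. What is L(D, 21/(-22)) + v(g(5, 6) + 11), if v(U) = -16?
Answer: 67/22 ≈ 3.0455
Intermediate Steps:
g(y, q) = 4
D = -¼ (D = 3*(-1/12) = -¼ ≈ -0.25000)
G = 20 (G = (5*(5 + 3))/2 = (5*8)/2 = (½)*40 = 20)
L(C, V) = 20 + V (L(C, V) = V + 20 = 20 + V)
L(D, 21/(-22)) + v(g(5, 6) + 11) = (20 + 21/(-22)) - 16 = (20 + 21*(-1/22)) - 16 = (20 - 21/22) - 16 = 419/22 - 16 = 67/22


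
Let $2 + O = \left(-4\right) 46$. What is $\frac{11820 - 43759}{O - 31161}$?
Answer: $\frac{31939}{31347} \approx 1.0189$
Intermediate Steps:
$O = -186$ ($O = -2 - 184 = -186$)
$\frac{11820 - 43759}{O - 31161} = \frac{11820 - 43759}{-186 - 31161} = - \frac{31939}{-31347} = \left(-31939\right) \left(- \frac{1}{31347}\right) = \frac{31939}{31347}$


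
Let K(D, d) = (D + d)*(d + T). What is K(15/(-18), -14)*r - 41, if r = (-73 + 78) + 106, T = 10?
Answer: 6545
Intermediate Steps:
K(D, d) = (10 + d)*(D + d) (K(D, d) = (D + d)*(d + 10) = (D + d)*(10 + d) = (10 + d)*(D + d))
r = 111 (r = 5 + 106 = 111)
K(15/(-18), -14)*r - 41 = ((-14)² + 10*(15/(-18)) + 10*(-14) + (15/(-18))*(-14))*111 - 41 = (196 + 10*(15*(-1/18)) - 140 + (15*(-1/18))*(-14))*111 - 41 = (196 + 10*(-⅚) - 140 - ⅚*(-14))*111 - 41 = (196 - 25/3 - 140 + 35/3)*111 - 41 = (178/3)*111 - 41 = 6586 - 41 = 6545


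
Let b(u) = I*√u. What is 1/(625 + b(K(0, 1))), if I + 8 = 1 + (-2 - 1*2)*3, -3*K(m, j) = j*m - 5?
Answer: 375/234014 + 19*√15/1170070 ≈ 0.0016654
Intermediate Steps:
K(m, j) = 5/3 - j*m/3 (K(m, j) = -(j*m - 5)/3 = -(-5 + j*m)/3 = 5/3 - j*m/3)
I = -19 (I = -8 + (1 + (-2 - 1*2)*3) = -8 + (1 + (-2 - 2)*3) = -8 + (1 - 4*3) = -8 + (1 - 12) = -8 - 11 = -19)
b(u) = -19*√u
1/(625 + b(K(0, 1))) = 1/(625 - 19*√(5/3 - ⅓*1*0)) = 1/(625 - 19*√(5/3 + 0)) = 1/(625 - 19*√15/3)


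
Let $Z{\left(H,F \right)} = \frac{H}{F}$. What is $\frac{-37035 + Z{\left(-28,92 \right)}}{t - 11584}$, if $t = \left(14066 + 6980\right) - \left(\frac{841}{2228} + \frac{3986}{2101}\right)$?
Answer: $- \frac{3987355822736}{1018468501301} \approx -3.9151$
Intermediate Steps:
$t = \frac{98506267539}{4681028}$ ($t = 21046 - \frac{10647749}{4681028} = \frac{98506267539}{4681028} \approx 21044.0$)
$\frac{-37035 + Z{\left(-28,92 \right)}}{t - 11584} = \frac{-37035 - \frac{28}{92}}{\frac{98506267539}{4681028} - 11584} = \frac{-37035 - \frac{7}{23}}{\frac{44281239187}{4681028}} = \left(-37035 - \frac{7}{23}\right) \frac{4681028}{44281239187} = \left(- \frac{851812}{23}\right) \frac{4681028}{44281239187} = - \frac{3987355822736}{1018468501301}$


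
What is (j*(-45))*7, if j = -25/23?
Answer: 7875/23 ≈ 342.39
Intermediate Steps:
j = -25/23 (j = -25*1/23 = -25/23 ≈ -1.0870)
(j*(-45))*7 = -25/23*(-45)*7 = (1125/23)*7 = 7875/23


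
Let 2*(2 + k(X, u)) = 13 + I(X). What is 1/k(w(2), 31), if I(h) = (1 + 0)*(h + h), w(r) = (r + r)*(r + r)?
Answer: 2/41 ≈ 0.048781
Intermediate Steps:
w(r) = 4*r**2 (w(r) = (2*r)*(2*r) = 4*r**2)
I(h) = 2*h (I(h) = 1*(2*h) = 2*h)
k(X, u) = 9/2 + X (k(X, u) = -2 + (13 + 2*X)/2 = -2 + (13/2 + X) = 9/2 + X)
1/k(w(2), 31) = 1/(9/2 + 4*2**2) = 1/(9/2 + 4*4) = 1/(9/2 + 16) = 1/(41/2) = 2/41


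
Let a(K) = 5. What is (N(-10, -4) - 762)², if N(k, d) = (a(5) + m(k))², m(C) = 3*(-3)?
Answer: 556516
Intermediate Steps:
m(C) = -9
N(k, d) = 16 (N(k, d) = (5 - 9)² = (-4)² = 16)
(N(-10, -4) - 762)² = (16 - 762)² = (-746)² = 556516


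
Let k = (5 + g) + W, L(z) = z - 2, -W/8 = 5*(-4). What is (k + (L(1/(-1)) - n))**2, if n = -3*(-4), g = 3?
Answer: 23409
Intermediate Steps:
W = 160 (W = -40*(-4) = -8*(-20) = 160)
L(z) = -2 + z
n = 12
k = 168 (k = (5 + 3) + 160 = 8 + 160 = 168)
(k + (L(1/(-1)) - n))**2 = (168 + ((-2 + 1/(-1)) - 1*12))**2 = (168 + ((-2 - 1) - 12))**2 = (168 + (-3 - 12))**2 = (168 - 15)**2 = 153**2 = 23409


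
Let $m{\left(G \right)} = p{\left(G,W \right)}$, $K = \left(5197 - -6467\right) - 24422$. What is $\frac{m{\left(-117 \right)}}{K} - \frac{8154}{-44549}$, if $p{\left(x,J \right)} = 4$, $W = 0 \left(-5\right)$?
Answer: $\frac{51925268}{284178071} \approx 0.18272$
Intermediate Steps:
$W = 0$
$K = -12758$ ($K = \left(5197 + 6467\right) - 24422 = 11664 - 24422 = -12758$)
$m{\left(G \right)} = 4$
$\frac{m{\left(-117 \right)}}{K} - \frac{8154}{-44549} = \frac{4}{-12758} - \frac{8154}{-44549} = 4 \left(- \frac{1}{12758}\right) - - \frac{8154}{44549} = - \frac{2}{6379} + \frac{8154}{44549} = \frac{51925268}{284178071}$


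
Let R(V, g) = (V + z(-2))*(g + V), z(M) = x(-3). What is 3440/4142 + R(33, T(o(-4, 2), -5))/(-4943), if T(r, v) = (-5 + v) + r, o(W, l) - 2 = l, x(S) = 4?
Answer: 6433031/10236953 ≈ 0.62841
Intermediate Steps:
z(M) = 4
o(W, l) = 2 + l
T(r, v) = -5 + r + v
R(V, g) = (4 + V)*(V + g) (R(V, g) = (V + 4)*(g + V) = (4 + V)*(V + g))
3440/4142 + R(33, T(o(-4, 2), -5))/(-4943) = 3440/4142 + (33² + 4*33 + 4*(-5 + (2 + 2) - 5) + 33*(-5 + (2 + 2) - 5))/(-4943) = 3440*(1/4142) + (1089 + 132 + 4*(-5 + 4 - 5) + 33*(-5 + 4 - 5))*(-1/4943) = 1720/2071 + (1089 + 132 + 4*(-6) + 33*(-6))*(-1/4943) = 1720/2071 + (1089 + 132 - 24 - 198)*(-1/4943) = 1720/2071 + 999*(-1/4943) = 1720/2071 - 999/4943 = 6433031/10236953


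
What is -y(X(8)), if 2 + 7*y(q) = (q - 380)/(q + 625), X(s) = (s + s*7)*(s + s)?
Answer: 2654/11543 ≈ 0.22992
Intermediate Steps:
X(s) = 16*s² (X(s) = (s + 7*s)*(2*s) = (8*s)*(2*s) = 16*s²)
y(q) = -2/7 + (-380 + q)/(7*(625 + q)) (y(q) = -2/7 + ((q - 380)/(q + 625))/7 = -2/7 + ((-380 + q)/(625 + q))/7 = -2/7 + (-380 + q)/(7*(625 + q)))
-y(X(8)) = -(-1630 - 16*8²)/(7*(625 + 16*8²)) = -(-1630 - 16*64)/(7*(625 + 16*64)) = -(-1630 - 1*1024)/(7*(625 + 1024)) = -(-1630 - 1024)/(7*1649) = -(-2654)/(7*1649) = -1*(-2654/11543) = 2654/11543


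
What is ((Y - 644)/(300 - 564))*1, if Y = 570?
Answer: 37/132 ≈ 0.28030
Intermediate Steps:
((Y - 644)/(300 - 564))*1 = ((570 - 644)/(300 - 564))*1 = -74/(-264)*1 = -74*(-1/264)*1 = (37/132)*1 = 37/132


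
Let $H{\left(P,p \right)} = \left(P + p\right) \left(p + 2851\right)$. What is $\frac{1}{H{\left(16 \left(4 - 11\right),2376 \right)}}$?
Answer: $\frac{1}{11833928} \approx 8.4503 \cdot 10^{-8}$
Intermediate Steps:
$H{\left(P,p \right)} = \left(2851 + p\right) \left(P + p\right)$ ($H{\left(P,p \right)} = \left(P + p\right) \left(2851 + p\right) = \left(2851 + p\right) \left(P + p\right)$)
$\frac{1}{H{\left(16 \left(4 - 11\right),2376 \right)}} = \frac{1}{2376^{2} + 2851 \cdot 16 \left(4 - 11\right) + 2851 \cdot 2376 + 16 \left(4 - 11\right) 2376} = \frac{1}{5645376 + 2851 \cdot 16 \left(-7\right) + 6773976 + 16 \left(-7\right) 2376} = \frac{1}{5645376 + 2851 \left(-112\right) + 6773976 - 266112} = \frac{1}{5645376 - 319312 + 6773976 - 266112} = \frac{1}{11833928}$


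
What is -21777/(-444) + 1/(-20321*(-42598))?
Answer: 3141818450635/64056912892 ≈ 49.047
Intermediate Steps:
-21777/(-444) + 1/(-20321*(-42598)) = -21777*(-1/444) - 1/20321*(-1/42598) = 7259/148 + 1/865633958 = 3141818450635/64056912892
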